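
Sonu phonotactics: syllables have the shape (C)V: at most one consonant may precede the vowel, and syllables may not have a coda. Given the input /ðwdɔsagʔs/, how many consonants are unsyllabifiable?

The consonants /ð/, /w/, /g/, /ʔ/, /s/ cannot be parsed into a legal (C)V syllable (no codas are permitted; onsets are limited to one consonant).

5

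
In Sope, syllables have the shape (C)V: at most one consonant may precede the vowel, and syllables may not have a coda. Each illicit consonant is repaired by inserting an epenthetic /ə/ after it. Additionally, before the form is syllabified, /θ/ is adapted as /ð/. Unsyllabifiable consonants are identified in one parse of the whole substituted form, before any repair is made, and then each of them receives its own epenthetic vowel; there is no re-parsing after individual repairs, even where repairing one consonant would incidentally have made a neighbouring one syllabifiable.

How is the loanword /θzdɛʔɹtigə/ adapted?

ðəzədɛʔəɹətigə

Substitution: /θ/ → /ð/, giving /ðzdɛʔɹtigə/.
Under (C)V, the unsyllabifiable consonants are /ð/, /z/, /ʔ/, /ɹ/ (no codas are permitted; onsets are limited to one consonant).
Each unlicensed consonant becomes the onset of a new syllable: /ð/ → /ðə/, /z/ → /zə/, /ʔ/ → /ʔə/, /ɹ/ → /ɹə/.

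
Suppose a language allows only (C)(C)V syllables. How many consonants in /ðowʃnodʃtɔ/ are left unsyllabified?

2

Syllabifying with onset maximization leaves /w/, /d/ stranded (no codas are permitted; onsets may contain at most 2 consonants).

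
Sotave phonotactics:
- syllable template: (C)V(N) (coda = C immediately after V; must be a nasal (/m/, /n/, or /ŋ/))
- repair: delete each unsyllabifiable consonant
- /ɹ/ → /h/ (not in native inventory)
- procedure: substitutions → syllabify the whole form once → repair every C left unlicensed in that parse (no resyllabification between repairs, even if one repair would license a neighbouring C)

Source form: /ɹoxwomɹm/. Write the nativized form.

Substitution: /ɹ/ → /h/, giving /hoxwomhm/.
Syllabifying with onset maximization leaves /x/, /h/, /m/ stranded (only a nasal (/m/, /n/, or /ŋ/) is licensed in coda position; onsets are limited to one consonant).
Deletion applies to /x/, /h/, /m/.

howom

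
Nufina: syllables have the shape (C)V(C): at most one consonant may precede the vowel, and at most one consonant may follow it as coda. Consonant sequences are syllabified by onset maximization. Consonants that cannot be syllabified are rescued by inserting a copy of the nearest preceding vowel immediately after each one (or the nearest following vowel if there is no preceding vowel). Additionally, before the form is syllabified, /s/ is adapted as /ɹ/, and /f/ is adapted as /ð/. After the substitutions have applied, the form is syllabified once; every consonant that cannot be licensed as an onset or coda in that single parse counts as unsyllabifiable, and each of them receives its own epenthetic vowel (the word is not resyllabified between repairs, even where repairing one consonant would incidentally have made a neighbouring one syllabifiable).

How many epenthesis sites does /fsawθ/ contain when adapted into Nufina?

2

After substitution the input is /ðɹawθ/.
The unsyllabifiable consonants are /ð/, /θ/; each receives one epenthetic vowel.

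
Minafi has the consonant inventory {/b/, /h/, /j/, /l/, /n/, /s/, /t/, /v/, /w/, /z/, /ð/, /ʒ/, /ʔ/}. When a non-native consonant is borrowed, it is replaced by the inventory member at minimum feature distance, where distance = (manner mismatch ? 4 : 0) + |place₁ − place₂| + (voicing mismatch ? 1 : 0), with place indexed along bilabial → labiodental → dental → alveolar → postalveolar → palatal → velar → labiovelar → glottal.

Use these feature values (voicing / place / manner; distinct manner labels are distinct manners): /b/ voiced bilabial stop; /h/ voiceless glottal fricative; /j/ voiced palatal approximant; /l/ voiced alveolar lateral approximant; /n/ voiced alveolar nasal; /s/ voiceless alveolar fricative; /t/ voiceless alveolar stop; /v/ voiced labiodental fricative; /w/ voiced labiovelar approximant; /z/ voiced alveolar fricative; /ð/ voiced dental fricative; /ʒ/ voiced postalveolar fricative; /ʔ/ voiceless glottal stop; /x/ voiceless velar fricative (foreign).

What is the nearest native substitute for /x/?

h

/h/ is closest: same manner (fricative), place distance 2 (velar→glottal), same voicing; total 2. Next closest is /s/ at distance 3.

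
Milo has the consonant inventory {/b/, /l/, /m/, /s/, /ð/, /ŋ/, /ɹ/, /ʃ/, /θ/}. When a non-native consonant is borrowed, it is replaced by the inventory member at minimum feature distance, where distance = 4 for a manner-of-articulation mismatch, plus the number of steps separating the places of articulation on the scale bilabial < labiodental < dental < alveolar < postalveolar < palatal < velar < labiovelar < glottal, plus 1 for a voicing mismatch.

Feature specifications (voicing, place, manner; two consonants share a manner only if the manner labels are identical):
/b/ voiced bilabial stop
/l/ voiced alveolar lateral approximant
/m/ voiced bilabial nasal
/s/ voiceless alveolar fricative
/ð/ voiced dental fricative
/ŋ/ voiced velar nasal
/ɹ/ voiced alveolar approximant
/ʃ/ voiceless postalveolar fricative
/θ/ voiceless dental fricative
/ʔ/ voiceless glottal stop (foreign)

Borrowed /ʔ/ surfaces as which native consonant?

ŋ

/ŋ/ is closest: manner differs (stop→nasal, +4), place distance 2 (glottal→velar), voicing differs (+1); total 7. Next closest is /ʃ/ at distance 8.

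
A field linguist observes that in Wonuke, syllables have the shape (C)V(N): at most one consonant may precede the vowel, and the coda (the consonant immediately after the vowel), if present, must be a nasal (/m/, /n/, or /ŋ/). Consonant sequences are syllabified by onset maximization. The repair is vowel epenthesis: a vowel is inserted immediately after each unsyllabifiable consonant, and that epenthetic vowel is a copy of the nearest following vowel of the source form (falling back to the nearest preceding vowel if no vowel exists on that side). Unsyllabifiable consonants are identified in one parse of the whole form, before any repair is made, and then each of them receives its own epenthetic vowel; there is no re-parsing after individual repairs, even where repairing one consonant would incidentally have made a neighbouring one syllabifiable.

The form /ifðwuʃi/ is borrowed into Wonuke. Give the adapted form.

ifuðuwuʃi

The consonants /f/, /ð/ cannot be parsed into a legal (C)V(N) syllable (only a nasal (/m/, /n/, or /ŋ/) is licensed in coda position; onsets are limited to one consonant).
Each unlicensed consonant becomes the onset of a new syllable: /f/ → /fu/, /ð/ → /ðu/.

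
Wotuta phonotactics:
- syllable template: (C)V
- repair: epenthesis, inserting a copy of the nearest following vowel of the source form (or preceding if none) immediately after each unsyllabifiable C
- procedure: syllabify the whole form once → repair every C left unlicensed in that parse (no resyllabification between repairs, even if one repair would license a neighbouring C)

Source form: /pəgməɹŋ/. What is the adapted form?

pəgəməɹəŋə

The consonants /g/, /ɹ/, /ŋ/ cannot be parsed into a legal (C)V syllable (no codas are permitted; onsets are limited to one consonant).
Each unlicensed consonant becomes the onset of a new syllable: /g/ → /gə/, /ɹ/ → /ɹə/, /ŋ/ → /ŋə/.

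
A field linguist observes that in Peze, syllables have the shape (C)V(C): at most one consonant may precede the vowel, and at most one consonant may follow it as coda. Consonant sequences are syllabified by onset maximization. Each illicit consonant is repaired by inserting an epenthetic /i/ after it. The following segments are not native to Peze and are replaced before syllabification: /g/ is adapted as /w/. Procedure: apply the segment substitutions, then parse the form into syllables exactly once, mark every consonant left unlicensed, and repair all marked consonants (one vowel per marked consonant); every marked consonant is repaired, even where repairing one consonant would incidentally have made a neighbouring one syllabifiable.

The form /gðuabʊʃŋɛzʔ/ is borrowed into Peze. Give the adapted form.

Substitution: /g/ → /w/, giving /wðuabʊʃŋɛzʔ/.
Under (C)V(C), the unsyllabifiable consonants are /w/, /ʔ/ (at most one coda consonant is licensed; onsets are limited to one consonant).
Each unlicensed consonant becomes the onset of a new syllable: /w/ → /wi/, /ʔ/ → /ʔi/.

wiðuabʊʃŋɛzʔi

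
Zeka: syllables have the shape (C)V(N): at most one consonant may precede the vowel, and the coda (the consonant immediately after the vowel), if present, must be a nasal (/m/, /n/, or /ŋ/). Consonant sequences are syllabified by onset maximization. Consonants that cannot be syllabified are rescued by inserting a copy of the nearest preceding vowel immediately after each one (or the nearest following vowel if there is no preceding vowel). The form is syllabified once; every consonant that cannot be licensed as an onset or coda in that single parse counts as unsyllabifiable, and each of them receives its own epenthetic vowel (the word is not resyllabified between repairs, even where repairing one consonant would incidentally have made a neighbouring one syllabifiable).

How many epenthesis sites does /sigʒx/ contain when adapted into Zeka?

3

The unsyllabifiable consonants are /g/, /ʒ/, /x/; each receives one epenthetic vowel.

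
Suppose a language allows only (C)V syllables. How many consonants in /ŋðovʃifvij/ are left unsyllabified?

4

The consonants /ŋ/, /v/, /f/, /j/ cannot be parsed into a legal (C)V syllable (no codas are permitted; onsets are limited to one consonant).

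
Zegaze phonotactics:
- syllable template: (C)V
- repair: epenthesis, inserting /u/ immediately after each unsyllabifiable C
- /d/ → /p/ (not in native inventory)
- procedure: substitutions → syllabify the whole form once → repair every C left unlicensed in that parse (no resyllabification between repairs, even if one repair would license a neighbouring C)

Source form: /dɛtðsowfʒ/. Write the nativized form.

Substitution: /d/ → /p/, giving /pɛtðsowfʒ/.
Under (C)V, the unsyllabifiable consonants are /t/, /ð/, /w/, /f/, /ʒ/ (no codas are permitted; onsets are limited to one consonant).
Inserting the epenthetic vowel yields /t/ → /tu/, /ð/ → /ðu/, /w/ → /wu/, /f/ → /fu/, /ʒ/ → /ʒu/.

pɛtuðusowufuʒu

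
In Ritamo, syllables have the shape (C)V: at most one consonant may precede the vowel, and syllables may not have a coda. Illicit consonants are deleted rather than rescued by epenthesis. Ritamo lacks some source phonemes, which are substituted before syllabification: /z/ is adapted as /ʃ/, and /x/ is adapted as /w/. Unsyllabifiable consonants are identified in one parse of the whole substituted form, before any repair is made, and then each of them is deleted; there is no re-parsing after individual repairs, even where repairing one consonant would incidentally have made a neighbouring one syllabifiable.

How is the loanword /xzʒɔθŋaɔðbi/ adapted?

ʒɔŋaɔbi

Substitution: /x/ → /w/, /z/ → /ʃ/, giving /wʃʒɔθŋaɔðbi/.
The consonants /w/, /ʃ/, /θ/, /ð/ cannot be parsed into a legal (C)V syllable (no codas are permitted; onsets are limited to one consonant).
Deleting the stranded consonants removes /w/, /ʃ/, /θ/, /ð/.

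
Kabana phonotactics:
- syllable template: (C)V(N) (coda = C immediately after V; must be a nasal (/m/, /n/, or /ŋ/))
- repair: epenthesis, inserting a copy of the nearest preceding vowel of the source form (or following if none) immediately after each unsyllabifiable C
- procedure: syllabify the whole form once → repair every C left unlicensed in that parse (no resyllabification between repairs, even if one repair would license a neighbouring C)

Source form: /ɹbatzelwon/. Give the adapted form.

The consonants /ɹ/, /t/, /l/ cannot be parsed into a legal (C)V(N) syllable (only a nasal (/m/, /n/, or /ŋ/) is licensed in coda position; onsets are limited to one consonant).
Each unlicensed consonant becomes the onset of a new syllable: /ɹ/ → /ɹa/, /t/ → /ta/, /l/ → /le/.

ɹabatazelewon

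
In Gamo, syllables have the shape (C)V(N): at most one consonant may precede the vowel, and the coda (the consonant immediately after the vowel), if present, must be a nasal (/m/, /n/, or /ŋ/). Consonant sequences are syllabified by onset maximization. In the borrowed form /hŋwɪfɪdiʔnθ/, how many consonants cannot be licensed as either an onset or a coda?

5

The consonants /h/, /ŋ/, /ʔ/, /n/, /θ/ cannot be parsed into a legal (C)V(N) syllable (only a nasal (/m/, /n/, or /ŋ/) is licensed in coda position; onsets are limited to one consonant).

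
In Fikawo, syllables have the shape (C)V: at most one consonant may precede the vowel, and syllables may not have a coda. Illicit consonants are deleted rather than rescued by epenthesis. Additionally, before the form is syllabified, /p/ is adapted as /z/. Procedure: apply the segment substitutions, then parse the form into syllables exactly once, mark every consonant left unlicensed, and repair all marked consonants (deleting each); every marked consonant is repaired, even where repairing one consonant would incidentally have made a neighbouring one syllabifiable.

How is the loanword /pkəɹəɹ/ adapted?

kəɹə

Substitution: /p/ → /z/, giving /zkəɹəɹ/.
Syllabifying with onset maximization leaves /z/, /ɹ/ stranded (no codas are permitted; onsets are limited to one consonant).
Deleting the stranded consonants removes /z/, /ɹ/.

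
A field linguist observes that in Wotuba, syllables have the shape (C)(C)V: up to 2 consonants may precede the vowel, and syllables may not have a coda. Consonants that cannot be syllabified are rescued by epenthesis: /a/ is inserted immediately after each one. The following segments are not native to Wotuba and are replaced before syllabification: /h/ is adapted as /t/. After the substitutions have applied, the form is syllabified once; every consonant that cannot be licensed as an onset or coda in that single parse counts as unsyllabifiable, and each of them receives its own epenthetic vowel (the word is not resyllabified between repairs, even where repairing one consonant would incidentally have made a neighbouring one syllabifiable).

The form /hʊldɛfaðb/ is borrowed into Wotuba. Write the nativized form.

Substitution: /h/ → /t/, giving /tʊldɛfaðb/.
Under (C)(C)V, the unsyllabifiable consonants are /ð/, /b/ (no codas are permitted; onsets may contain at most 2 consonants).
Epenthesis after each stranded consonant: /ð/ → /ða/, /b/ → /ba/.

tʊldɛfaðaba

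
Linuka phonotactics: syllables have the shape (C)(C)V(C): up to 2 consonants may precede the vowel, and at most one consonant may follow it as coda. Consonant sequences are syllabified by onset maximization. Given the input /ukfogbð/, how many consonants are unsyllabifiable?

2

The consonants /b/, /ð/ cannot be parsed into a legal (C)(C)V(C) syllable (at most one coda consonant is licensed; onsets may contain at most 2 consonants).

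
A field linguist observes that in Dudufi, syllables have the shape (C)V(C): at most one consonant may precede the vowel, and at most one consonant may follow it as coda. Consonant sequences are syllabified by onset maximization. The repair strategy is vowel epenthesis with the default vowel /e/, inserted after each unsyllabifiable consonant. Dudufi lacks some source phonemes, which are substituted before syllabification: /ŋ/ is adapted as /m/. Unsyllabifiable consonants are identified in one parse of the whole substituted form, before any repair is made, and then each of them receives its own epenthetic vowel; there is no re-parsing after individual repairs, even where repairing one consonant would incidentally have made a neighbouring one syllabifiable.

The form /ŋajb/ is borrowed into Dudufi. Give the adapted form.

majbe

Substitution: /ŋ/ → /m/, giving /majb/.
Syllabifying with onset maximization leaves /b/ stranded (at most one coda consonant is licensed; onsets are limited to one consonant).
Epenthesis after each stranded consonant: /b/ → /be/.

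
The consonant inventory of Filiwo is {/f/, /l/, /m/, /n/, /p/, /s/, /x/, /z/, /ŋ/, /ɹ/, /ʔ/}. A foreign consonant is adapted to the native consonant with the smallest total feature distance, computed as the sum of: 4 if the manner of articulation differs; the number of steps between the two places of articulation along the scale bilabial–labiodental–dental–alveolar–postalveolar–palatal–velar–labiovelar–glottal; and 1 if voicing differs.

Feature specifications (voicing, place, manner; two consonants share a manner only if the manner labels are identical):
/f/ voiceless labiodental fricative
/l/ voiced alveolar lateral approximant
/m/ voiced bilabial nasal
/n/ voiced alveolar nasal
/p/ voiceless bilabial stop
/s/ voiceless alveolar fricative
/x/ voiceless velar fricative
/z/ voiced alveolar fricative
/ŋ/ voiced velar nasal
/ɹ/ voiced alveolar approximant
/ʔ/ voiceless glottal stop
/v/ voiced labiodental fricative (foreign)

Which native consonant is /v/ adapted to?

f

/f/ is closest: same manner (fricative), place distance 0 (labiodental→labiodental), voicing differs (+1); total 1. Next closest is /z/ at distance 2.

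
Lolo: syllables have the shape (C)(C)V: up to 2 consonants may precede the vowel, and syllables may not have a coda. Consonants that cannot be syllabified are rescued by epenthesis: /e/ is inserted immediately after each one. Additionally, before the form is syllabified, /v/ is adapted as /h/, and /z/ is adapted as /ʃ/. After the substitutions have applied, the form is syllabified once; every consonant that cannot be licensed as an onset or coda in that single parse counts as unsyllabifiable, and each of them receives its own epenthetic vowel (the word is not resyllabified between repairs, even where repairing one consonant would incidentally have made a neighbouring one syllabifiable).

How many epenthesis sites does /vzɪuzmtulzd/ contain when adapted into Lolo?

4

After substitution the input is /hʃɪuʃmtulʃd/.
The unsyllabifiable consonants are /ʃ/, /l/, /ʃ/, /d/; each receives one epenthetic vowel.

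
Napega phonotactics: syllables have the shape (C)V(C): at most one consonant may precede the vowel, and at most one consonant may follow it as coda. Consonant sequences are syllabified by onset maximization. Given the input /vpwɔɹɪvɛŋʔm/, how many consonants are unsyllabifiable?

4

The consonants /v/, /p/, /ʔ/, /m/ cannot be parsed into a legal (C)V(C) syllable (at most one coda consonant is licensed; onsets are limited to one consonant).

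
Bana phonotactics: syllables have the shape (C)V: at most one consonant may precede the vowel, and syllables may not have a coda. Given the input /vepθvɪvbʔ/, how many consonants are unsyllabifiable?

Syllabifying with onset maximization leaves /p/, /θ/, /v/, /b/, /ʔ/ stranded (no codas are permitted; onsets are limited to one consonant).

5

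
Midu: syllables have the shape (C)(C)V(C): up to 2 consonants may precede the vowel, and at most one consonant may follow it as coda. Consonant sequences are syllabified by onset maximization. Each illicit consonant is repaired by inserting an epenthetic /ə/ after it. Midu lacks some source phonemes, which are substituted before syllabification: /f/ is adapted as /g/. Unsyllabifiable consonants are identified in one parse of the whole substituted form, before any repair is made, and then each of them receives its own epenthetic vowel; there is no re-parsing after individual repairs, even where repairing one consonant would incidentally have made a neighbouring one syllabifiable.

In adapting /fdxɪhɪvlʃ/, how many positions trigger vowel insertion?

3

After substitution the input is /gdxɪhɪvlʃ/.
The unsyllabifiable consonants are /g/, /l/, /ʃ/; each receives one epenthetic vowel.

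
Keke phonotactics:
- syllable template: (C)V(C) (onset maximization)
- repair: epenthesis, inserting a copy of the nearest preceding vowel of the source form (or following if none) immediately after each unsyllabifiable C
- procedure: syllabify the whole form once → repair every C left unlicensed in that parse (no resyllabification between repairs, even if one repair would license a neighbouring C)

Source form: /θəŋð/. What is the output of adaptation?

Under (C)V(C), the unsyllabifiable consonants are /ð/ (at most one coda consonant is licensed; onsets are limited to one consonant).
Inserting the epenthetic vowel yields /ð/ → /ðə/.

θəŋðə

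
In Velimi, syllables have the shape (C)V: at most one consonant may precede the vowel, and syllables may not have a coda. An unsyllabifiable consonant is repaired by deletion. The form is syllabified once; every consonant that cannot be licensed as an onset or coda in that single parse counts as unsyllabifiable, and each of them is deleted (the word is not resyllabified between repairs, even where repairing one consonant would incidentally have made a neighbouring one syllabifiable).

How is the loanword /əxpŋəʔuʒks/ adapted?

The consonants /x/, /p/, /ʒ/, /k/, /s/ cannot be parsed into a legal (C)V syllable (no codas are permitted; onsets are limited to one consonant).
Each unlicensed consonant is deleted: /x/, /p/, /ʒ/, /k/, /s/.

əŋəʔu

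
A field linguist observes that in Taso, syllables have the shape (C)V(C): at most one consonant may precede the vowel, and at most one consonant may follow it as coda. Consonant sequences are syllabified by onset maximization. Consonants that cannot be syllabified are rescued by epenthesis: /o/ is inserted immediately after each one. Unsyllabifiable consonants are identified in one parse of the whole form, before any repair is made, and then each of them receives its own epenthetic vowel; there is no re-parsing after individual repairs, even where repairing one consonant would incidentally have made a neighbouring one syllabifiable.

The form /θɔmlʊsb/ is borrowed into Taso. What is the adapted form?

Syllabifying with onset maximization leaves /b/ stranded (at most one coda consonant is licensed; onsets are limited to one consonant).
Each unlicensed consonant becomes the onset of a new syllable: /b/ → /bo/.

θɔmlʊsbo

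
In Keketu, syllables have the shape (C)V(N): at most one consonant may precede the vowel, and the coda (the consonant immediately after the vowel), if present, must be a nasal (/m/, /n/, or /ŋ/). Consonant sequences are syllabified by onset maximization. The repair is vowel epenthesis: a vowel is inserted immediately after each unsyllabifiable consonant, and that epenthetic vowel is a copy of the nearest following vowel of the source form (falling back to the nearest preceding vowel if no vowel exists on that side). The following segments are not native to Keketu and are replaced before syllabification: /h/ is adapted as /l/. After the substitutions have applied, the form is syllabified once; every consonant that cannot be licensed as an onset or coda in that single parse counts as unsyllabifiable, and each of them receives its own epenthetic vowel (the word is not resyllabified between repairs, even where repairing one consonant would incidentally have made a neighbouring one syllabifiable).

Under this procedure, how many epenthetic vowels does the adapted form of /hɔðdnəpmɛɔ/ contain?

3

After substitution the input is /lɔðdnəpmɛɔ/.
The unsyllabifiable consonants are /ð/, /d/, /p/; each receives one epenthetic vowel.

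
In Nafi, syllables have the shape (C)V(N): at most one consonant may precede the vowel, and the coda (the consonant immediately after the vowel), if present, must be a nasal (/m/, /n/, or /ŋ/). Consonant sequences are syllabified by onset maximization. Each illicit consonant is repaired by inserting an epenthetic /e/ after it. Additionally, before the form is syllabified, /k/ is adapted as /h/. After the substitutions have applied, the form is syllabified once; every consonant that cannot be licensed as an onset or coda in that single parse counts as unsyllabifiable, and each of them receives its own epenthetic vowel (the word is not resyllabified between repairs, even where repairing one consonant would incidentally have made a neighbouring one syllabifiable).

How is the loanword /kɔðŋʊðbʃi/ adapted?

Substitution: /k/ → /h/, giving /hɔðŋʊðbʃi/.
Under (C)V(N), the unsyllabifiable consonants are /ð/, /ð/, /b/ (only a nasal (/m/, /n/, or /ŋ/) is licensed in coda position; onsets are limited to one consonant).
Inserting the epenthetic vowel yields /ð/ → /ðe/, /ð/ → /ðe/, /b/ → /be/.

hɔðeŋʊðebeʃi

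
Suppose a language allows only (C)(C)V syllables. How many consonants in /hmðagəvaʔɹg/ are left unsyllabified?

The consonants /h/, /ʔ/, /ɹ/, /g/ cannot be parsed into a legal (C)(C)V syllable (no codas are permitted; onsets may contain at most 2 consonants).

4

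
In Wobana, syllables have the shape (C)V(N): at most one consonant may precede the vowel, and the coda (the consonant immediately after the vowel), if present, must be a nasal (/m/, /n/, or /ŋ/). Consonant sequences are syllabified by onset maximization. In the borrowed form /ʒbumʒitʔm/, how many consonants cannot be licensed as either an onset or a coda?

The consonants /ʒ/, /t/, /ʔ/, /m/ cannot be parsed into a legal (C)V(N) syllable (only a nasal (/m/, /n/, or /ŋ/) is licensed in coda position; onsets are limited to one consonant).

4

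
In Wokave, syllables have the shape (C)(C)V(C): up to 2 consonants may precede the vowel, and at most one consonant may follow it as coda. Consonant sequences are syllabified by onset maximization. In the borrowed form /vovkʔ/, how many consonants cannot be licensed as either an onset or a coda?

The consonants /k/, /ʔ/ cannot be parsed into a legal (C)(C)V(C) syllable (at most one coda consonant is licensed; onsets may contain at most 2 consonants).

2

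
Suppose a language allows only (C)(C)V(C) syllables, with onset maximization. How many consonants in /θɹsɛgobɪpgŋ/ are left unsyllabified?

3

Syllabifying with onset maximization leaves /θ/, /g/, /ŋ/ stranded (at most one coda consonant is licensed; onsets may contain at most 2 consonants).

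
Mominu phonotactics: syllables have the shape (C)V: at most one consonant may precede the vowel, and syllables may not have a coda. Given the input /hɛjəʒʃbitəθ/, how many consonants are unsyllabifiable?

Syllabifying with onset maximization leaves /ʒ/, /ʃ/, /θ/ stranded (no codas are permitted; onsets are limited to one consonant).

3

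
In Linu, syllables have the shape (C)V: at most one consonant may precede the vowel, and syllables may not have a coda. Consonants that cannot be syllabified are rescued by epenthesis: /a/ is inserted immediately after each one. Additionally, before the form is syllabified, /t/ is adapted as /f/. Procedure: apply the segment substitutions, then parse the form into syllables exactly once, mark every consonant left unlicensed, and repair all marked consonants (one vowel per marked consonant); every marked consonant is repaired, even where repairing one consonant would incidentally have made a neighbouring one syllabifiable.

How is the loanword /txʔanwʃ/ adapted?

faxaʔanawaʃa

Substitution: /t/ → /f/, giving /fxʔanwʃ/.
Syllabifying with onset maximization leaves /f/, /x/, /n/, /w/, /ʃ/ stranded (no codas are permitted; onsets are limited to one consonant).
Inserting the epenthetic vowel yields /f/ → /fa/, /x/ → /xa/, /n/ → /na/, /w/ → /wa/, /ʃ/ → /ʃa/.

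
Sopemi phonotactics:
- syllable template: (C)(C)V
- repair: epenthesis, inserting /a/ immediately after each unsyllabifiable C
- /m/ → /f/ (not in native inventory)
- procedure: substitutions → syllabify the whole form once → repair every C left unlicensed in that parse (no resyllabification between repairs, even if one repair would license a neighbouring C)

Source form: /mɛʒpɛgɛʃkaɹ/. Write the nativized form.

Substitution: /m/ → /f/, giving /fɛʒpɛgɛʃkaɹ/.
The consonants /ɹ/ cannot be parsed into a legal (C)(C)V syllable (no codas are permitted; onsets may contain at most 2 consonants).
Epenthesis after each stranded consonant: /ɹ/ → /ɹa/.

fɛʒpɛgɛʃkaɹa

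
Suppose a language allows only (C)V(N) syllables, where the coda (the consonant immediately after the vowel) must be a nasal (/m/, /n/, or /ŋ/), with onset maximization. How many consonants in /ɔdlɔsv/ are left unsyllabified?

3

The consonants /d/, /s/, /v/ cannot be parsed into a legal (C)V(N) syllable (only a nasal (/m/, /n/, or /ŋ/) is licensed in coda position; onsets are limited to one consonant).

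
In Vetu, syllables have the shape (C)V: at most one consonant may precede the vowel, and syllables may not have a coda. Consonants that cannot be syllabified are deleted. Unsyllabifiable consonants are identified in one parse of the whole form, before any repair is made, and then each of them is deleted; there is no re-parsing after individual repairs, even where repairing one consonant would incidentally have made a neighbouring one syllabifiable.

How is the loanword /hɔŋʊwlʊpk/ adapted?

hɔŋʊlʊ

The consonants /w/, /p/, /k/ cannot be parsed into a legal (C)V syllable (no codas are permitted; onsets are limited to one consonant).
Deletion applies to /w/, /p/, /k/.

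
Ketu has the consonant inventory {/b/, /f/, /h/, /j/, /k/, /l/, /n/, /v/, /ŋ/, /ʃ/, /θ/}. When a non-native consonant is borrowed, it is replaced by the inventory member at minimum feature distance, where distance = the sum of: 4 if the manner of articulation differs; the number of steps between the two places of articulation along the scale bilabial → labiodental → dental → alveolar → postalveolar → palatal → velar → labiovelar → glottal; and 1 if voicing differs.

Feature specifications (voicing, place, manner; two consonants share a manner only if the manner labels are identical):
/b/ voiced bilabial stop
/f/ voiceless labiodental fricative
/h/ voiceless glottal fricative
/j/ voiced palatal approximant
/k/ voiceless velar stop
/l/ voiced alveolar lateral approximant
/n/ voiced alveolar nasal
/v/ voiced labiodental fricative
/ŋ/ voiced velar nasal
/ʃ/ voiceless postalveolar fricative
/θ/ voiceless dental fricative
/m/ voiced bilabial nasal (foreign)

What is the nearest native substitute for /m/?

n

/n/ is closest: same manner (nasal), place distance 3 (bilabial→alveolar), same voicing; total 3. Next closest is /b/ at distance 4.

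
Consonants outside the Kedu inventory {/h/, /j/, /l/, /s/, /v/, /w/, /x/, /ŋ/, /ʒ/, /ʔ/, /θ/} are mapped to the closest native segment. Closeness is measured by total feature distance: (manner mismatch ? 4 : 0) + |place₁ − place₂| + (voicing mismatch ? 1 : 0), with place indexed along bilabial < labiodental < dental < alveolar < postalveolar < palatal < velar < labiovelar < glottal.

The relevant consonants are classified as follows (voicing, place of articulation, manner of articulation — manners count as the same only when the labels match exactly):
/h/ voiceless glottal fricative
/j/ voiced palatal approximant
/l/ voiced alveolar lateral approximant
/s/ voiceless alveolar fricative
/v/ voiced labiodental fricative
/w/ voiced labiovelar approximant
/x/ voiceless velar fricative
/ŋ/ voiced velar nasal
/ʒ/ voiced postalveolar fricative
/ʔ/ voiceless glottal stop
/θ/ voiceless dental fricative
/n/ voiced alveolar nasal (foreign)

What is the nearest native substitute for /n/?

ŋ

/ŋ/ is closest: same manner (nasal), place distance 3 (alveolar→velar), same voicing; total 3. Next closest is /l/ at distance 4.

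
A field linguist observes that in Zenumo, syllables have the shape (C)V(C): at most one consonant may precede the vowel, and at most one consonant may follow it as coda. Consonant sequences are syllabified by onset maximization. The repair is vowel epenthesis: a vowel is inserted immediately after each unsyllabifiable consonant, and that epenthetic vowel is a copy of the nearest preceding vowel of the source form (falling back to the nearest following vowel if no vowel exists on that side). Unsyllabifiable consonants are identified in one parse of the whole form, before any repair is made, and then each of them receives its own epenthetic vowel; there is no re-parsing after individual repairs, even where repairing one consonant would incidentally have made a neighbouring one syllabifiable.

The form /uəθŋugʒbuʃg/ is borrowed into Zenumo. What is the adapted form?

Syllabifying with onset maximization leaves /ʒ/, /g/ stranded (at most one coda consonant is licensed; onsets are limited to one consonant).
Epenthesis after each stranded consonant: /ʒ/ → /ʒu/, /g/ → /gu/.

uəθŋugʒubuʃgu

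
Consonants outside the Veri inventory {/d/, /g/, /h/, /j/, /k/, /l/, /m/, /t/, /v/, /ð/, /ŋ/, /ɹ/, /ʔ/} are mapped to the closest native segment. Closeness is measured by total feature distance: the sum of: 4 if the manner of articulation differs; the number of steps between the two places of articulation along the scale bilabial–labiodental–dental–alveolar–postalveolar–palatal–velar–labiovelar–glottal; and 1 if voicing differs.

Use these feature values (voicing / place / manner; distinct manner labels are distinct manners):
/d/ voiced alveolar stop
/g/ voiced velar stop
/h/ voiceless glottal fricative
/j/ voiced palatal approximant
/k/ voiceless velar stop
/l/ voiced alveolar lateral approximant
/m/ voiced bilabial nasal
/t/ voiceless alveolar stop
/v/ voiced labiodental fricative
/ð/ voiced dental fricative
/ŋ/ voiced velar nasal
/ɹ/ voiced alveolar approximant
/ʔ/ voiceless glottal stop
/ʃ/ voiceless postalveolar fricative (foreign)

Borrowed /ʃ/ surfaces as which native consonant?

ð

/ð/ is closest: same manner (fricative), place distance 2 (postalveolar→dental), voicing differs (+1); total 3. Next closest is /h/ at distance 4.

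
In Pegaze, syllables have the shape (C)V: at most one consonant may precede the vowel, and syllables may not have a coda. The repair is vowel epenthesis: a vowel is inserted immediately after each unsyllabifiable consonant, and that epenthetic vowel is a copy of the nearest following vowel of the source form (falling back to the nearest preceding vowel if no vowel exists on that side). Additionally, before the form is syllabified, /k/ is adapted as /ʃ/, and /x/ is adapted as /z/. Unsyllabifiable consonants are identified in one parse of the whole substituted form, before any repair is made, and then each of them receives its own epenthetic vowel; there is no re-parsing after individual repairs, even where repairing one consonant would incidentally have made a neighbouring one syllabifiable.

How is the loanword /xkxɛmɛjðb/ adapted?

zɛʃɛzɛmɛjɛðɛbɛ

Substitution: /x/ → /z/, /k/ → /ʃ/, giving /zʃzɛmɛjðb/.
Syllabifying with onset maximization leaves /z/, /ʃ/, /j/, /ð/, /b/ stranded (no codas are permitted; onsets are limited to one consonant).
Each unlicensed consonant becomes the onset of a new syllable: /z/ → /zɛ/, /ʃ/ → /ʃɛ/, /j/ → /jɛ/, /ð/ → /ðɛ/, /b/ → /bɛ/.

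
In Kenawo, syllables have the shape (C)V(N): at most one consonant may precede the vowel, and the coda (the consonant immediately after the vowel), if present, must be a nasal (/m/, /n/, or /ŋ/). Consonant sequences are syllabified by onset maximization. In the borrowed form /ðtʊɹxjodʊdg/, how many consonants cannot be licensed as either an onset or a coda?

Syllabifying with onset maximization leaves /ð/, /ɹ/, /x/, /d/, /g/ stranded (only a nasal (/m/, /n/, or /ŋ/) is licensed in coda position; onsets are limited to one consonant).

5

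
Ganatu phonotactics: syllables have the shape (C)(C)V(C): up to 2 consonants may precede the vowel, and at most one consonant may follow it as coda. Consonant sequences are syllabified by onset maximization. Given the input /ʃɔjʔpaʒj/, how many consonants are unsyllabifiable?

The consonants /j/ cannot be parsed into a legal (C)(C)V(C) syllable (at most one coda consonant is licensed; onsets may contain at most 2 consonants).

1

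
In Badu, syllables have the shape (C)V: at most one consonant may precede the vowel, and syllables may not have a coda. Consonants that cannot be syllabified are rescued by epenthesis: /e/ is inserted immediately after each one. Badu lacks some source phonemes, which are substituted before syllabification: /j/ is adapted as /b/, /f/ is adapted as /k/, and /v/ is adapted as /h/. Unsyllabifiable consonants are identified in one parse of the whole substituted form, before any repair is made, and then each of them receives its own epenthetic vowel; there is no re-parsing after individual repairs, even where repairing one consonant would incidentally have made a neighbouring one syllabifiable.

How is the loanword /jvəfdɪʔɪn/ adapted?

Substitution: /j/ → /b/, /v/ → /h/, /f/ → /k/, giving /bhəkdɪʔɪn/.
Under (C)V, the unsyllabifiable consonants are /b/, /k/, /n/ (no codas are permitted; onsets are limited to one consonant).
Inserting the epenthetic vowel yields /b/ → /be/, /k/ → /ke/, /n/ → /ne/.

behəkedɪʔɪne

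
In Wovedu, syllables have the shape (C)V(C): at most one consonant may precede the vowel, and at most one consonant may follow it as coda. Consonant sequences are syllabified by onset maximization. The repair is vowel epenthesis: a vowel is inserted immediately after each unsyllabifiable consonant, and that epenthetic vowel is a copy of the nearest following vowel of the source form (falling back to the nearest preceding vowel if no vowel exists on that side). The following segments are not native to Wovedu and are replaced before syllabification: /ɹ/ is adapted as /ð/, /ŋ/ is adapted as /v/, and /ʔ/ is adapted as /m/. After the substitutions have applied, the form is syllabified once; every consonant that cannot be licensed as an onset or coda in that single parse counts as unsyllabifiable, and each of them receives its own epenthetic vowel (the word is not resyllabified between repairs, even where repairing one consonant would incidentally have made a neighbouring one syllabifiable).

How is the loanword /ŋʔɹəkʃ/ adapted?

Substitution: /ŋ/ → /v/, /ʔ/ → /m/, /ɹ/ → /ð/, giving /vmðəkʃ/.
Under (C)V(C), the unsyllabifiable consonants are /v/, /m/, /ʃ/ (at most one coda consonant is licensed; onsets are limited to one consonant).
Epenthesis after each stranded consonant: /v/ → /və/, /m/ → /mə/, /ʃ/ → /ʃə/.

vəməðəkʃə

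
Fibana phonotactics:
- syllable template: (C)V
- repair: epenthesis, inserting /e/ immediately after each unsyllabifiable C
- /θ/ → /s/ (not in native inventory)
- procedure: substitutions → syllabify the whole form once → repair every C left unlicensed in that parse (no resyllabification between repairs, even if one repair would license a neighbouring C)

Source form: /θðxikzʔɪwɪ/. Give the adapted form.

seðexikezeʔɪwɪ

Substitution: /θ/ → /s/, giving /sðxikzʔɪwɪ/.
The consonants /s/, /ð/, /k/, /z/ cannot be parsed into a legal (C)V syllable (no codas are permitted; onsets are limited to one consonant).
Epenthesis after each stranded consonant: /s/ → /se/, /ð/ → /ðe/, /k/ → /ke/, /z/ → /ze/.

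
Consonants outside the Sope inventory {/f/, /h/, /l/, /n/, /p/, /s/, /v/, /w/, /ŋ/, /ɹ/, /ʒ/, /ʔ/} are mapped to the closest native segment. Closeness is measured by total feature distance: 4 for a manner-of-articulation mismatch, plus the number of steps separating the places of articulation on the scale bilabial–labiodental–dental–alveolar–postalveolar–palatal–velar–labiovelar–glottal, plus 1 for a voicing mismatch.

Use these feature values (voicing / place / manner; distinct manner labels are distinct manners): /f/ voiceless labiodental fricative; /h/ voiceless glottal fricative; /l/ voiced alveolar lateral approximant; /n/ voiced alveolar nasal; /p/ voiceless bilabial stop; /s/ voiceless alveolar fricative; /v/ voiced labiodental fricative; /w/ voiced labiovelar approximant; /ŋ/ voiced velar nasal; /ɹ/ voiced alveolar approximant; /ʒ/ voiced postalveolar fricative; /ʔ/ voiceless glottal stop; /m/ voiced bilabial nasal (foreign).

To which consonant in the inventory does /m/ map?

/n/ is closest: same manner (nasal), place distance 3 (bilabial→alveolar), same voicing; total 3. Next closest is /p/ at distance 5.

n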